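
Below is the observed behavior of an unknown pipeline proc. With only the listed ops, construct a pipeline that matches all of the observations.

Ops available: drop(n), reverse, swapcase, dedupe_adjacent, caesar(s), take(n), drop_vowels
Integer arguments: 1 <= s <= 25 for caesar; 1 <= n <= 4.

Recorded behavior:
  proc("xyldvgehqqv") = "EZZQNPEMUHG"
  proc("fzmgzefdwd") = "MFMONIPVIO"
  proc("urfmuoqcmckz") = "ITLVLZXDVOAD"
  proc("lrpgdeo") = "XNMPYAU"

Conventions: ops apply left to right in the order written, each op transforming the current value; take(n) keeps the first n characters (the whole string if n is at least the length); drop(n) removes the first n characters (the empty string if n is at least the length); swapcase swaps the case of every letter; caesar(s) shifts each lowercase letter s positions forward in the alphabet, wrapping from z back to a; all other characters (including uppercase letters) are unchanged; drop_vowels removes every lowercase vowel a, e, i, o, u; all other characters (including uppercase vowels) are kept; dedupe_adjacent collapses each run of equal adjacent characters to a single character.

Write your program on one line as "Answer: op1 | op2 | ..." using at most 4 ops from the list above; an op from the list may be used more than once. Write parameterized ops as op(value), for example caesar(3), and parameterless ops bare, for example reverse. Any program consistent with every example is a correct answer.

caesar(9) | swapcase | reverse

Check, running the answer program on each example:
  "xyldvgehqqv" -> "ghumepnqzze" -> "GHUMEPNQZZE" -> "EZZQNPEMUHG"
  "fzmgzefdwd" -> "oivpinomfm" -> "OIVPINOMFM" -> "MFMONIPVIO"
  "urfmuoqcmckz" -> "daovdxzlvlti" -> "DAOVDXZLVLTI" -> "ITLVLZXDVOAD"
  "lrpgdeo" -> "uaypmnx" -> "UAYPMNX" -> "XNMPYAU"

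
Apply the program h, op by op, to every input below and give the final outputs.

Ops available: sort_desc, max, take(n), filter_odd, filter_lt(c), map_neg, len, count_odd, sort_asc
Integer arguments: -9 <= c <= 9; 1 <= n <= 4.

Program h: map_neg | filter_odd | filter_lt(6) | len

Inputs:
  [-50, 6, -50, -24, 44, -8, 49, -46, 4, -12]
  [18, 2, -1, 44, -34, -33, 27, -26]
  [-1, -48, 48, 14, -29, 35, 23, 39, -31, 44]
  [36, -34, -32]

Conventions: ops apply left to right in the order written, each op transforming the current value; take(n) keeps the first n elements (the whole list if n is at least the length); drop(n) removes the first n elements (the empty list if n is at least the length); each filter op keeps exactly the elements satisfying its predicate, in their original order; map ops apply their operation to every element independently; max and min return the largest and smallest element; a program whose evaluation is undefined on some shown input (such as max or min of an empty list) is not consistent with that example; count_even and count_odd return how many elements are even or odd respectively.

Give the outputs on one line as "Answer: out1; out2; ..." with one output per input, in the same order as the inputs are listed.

Execution, op by op:
  [-50, 6, -50, -24, 44, -8, 49, -46, 4, -12] -> [50, -6, 50, 24, -44, 8, -49, 46, -4, 12] -> [-49] -> [-49] -> 1
  [18, 2, -1, 44, -34, -33, 27, -26] -> [-18, -2, 1, -44, 34, 33, -27, 26] -> [1, 33, -27] -> [1, -27] -> 2
  [-1, -48, 48, 14, -29, 35, 23, 39, -31, 44] -> [1, 48, -48, -14, 29, -35, -23, -39, 31, -44] -> [1, 29, -35, -23, -39, 31] -> [1, -35, -23, -39] -> 4
  [36, -34, -32] -> [-36, 34, 32] -> [] -> [] -> 0

1; 2; 4; 0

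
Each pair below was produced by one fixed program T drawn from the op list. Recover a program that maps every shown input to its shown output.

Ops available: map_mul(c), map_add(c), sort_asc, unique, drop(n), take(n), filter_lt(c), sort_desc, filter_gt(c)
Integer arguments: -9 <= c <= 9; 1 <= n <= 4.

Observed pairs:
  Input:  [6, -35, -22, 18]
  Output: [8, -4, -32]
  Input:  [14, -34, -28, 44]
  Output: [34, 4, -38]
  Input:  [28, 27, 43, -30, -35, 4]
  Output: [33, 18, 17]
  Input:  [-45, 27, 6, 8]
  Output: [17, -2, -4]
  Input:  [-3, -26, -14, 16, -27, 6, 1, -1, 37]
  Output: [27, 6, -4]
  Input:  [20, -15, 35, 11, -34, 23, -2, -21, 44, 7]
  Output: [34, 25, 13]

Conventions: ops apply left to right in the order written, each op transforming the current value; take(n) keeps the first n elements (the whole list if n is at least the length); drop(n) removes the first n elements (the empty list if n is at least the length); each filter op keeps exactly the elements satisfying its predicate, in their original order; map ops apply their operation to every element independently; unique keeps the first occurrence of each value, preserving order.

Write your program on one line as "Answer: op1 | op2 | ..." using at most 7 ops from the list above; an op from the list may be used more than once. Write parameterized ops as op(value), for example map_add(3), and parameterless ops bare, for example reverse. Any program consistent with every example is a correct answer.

sort_desc | sort_asc | map_add(-7) | sort_desc | take(3) | map_add(-3)

Check, running the answer program on each example:
  [6, -35, -22, 18] -> [18, 6, -22, -35] -> [-35, -22, 6, 18] -> [-42, -29, -1, 11] -> [11, -1, -29, -42] -> [11, -1, -29] -> [8, -4, -32]
  [14, -34, -28, 44] -> [44, 14, -28, -34] -> [-34, -28, 14, 44] -> [-41, -35, 7, 37] -> [37, 7, -35, -41] -> [37, 7, -35] -> [34, 4, -38]
  [28, 27, 43, -30, -35, 4] -> [43, 28, 27, 4, -30, -35] -> [-35, -30, 4, 27, 28, 43] -> [-42, -37, -3, 20, 21, 36] -> [36, 21, 20, -3, -37, -42] -> [36, 21, 20] -> [33, 18, 17]
  [-45, 27, 6, 8] -> [27, 8, 6, -45] -> [-45, 6, 8, 27] -> [-52, -1, 1, 20] -> [20, 1, -1, -52] -> [20, 1, -1] -> [17, -2, -4]
  [-3, -26, -14, 16, -27, 6, 1, -1, 37] -> [37, 16, 6, 1, -1, -3, -14, -26, -27] -> [-27, -26, -14, -3, -1, 1, 6, 16, 37] -> [-34, -33, -21, -10, -8, -6, -1, 9, 30] -> [30, 9, -1, -6, -8, -10, -21, -33, -34] -> [30, 9, -1] -> [27, 6, -4]
  [20, -15, 35, 11, -34, 23, -2, -21, 44, 7] -> [44, 35, 23, 20, 11, 7, -2, -15, -21, -34] -> [-34, -21, -15, -2, 7, 11, 20, 23, 35, 44] -> [-41, -28, -22, -9, 0, 4, 13, 16, 28, 37] -> [37, 28, 16, 13, 4, 0, -9, -22, -28, -41] -> [37, 28, 16] -> [34, 25, 13]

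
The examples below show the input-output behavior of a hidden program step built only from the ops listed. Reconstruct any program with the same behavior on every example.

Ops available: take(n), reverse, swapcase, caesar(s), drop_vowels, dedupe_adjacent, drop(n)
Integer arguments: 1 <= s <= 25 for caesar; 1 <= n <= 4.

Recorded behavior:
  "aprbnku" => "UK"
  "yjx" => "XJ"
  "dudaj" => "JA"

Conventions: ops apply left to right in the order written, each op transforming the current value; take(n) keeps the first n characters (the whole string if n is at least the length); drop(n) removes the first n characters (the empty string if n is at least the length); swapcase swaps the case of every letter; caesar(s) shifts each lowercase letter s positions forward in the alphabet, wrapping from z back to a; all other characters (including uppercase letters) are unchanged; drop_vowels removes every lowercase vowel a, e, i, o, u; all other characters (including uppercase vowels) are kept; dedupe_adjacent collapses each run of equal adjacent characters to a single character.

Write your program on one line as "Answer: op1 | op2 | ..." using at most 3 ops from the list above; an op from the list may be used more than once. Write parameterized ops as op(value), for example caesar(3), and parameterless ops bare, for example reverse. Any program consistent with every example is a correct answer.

reverse | take(2) | swapcase

Check, running the answer program on each example:
  "aprbnku" -> "uknbrpa" -> "uk" -> "UK"
  "yjx" -> "xjy" -> "xj" -> "XJ"
  "dudaj" -> "jadud" -> "ja" -> "JA"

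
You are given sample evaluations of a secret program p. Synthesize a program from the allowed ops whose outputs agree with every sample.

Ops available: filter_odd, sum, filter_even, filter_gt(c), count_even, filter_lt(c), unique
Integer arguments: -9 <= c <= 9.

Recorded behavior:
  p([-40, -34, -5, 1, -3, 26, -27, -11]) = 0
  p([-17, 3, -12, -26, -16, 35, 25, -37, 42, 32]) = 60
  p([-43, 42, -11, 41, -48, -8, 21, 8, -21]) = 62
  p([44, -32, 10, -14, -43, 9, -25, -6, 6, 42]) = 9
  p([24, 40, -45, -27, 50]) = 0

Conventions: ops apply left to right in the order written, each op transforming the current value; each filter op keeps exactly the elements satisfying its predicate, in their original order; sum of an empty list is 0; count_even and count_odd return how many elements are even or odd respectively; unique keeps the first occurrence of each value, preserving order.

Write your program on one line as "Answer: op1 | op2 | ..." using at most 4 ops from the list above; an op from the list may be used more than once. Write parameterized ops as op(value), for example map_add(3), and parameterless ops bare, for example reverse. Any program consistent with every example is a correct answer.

filter_gt(7) | filter_odd | sum

Check, running the answer program on each example:
  [-40, -34, -5, 1, -3, 26, -27, -11] -> [26] -> [] -> 0
  [-17, 3, -12, -26, -16, 35, 25, -37, 42, 32] -> [35, 25, 42, 32] -> [35, 25] -> 60
  [-43, 42, -11, 41, -48, -8, 21, 8, -21] -> [42, 41, 21, 8] -> [41, 21] -> 62
  [44, -32, 10, -14, -43, 9, -25, -6, 6, 42] -> [44, 10, 9, 42] -> [9] -> 9
  [24, 40, -45, -27, 50] -> [24, 40, 50] -> [] -> 0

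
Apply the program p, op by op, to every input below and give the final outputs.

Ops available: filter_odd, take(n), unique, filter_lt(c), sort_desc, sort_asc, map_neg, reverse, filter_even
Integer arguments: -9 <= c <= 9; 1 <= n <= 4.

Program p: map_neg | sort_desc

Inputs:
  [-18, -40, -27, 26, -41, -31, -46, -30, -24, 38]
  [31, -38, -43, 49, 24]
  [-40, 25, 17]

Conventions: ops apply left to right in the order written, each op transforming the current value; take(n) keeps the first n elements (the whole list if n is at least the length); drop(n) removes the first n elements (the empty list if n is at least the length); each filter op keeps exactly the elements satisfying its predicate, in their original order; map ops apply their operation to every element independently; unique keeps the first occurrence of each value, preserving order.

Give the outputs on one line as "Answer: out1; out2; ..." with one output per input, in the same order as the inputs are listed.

[46, 41, 40, 31, 30, 27, 24, 18, -26, -38]; [43, 38, -24, -31, -49]; [40, -17, -25]

Execution, op by op:
  [-18, -40, -27, 26, -41, -31, -46, -30, -24, 38] -> [18, 40, 27, -26, 41, 31, 46, 30, 24, -38] -> [46, 41, 40, 31, 30, 27, 24, 18, -26, -38]
  [31, -38, -43, 49, 24] -> [-31, 38, 43, -49, -24] -> [43, 38, -24, -31, -49]
  [-40, 25, 17] -> [40, -25, -17] -> [40, -17, -25]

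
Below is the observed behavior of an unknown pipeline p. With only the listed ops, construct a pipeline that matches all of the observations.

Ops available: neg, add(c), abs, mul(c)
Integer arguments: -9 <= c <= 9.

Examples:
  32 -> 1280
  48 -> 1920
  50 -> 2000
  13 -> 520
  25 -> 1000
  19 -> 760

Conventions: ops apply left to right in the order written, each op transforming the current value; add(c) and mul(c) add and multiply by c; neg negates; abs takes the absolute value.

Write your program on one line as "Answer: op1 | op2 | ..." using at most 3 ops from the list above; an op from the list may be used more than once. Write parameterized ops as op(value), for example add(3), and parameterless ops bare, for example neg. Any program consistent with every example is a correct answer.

mul(8) | mul(-5) | abs

Check, running the answer program on each example:
  32 -> 256 -> -1280 -> 1280
  48 -> 384 -> -1920 -> 1920
  50 -> 400 -> -2000 -> 2000
  13 -> 104 -> -520 -> 520
  25 -> 200 -> -1000 -> 1000
  19 -> 152 -> -760 -> 760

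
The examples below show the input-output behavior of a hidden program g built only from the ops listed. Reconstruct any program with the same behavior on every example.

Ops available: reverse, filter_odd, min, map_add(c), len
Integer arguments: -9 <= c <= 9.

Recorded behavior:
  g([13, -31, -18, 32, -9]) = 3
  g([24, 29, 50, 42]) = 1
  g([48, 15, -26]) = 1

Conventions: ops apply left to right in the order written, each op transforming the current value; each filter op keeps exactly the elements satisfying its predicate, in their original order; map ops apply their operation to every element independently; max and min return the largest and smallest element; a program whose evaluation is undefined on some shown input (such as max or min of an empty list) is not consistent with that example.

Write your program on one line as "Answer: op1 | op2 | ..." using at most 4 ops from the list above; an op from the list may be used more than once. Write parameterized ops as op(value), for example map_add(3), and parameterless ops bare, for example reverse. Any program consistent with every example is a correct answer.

reverse | filter_odd | reverse | len

Check, running the answer program on each example:
  [13, -31, -18, 32, -9] -> [-9, 32, -18, -31, 13] -> [-9, -31, 13] -> [13, -31, -9] -> 3
  [24, 29, 50, 42] -> [42, 50, 29, 24] -> [29] -> [29] -> 1
  [48, 15, -26] -> [-26, 15, 48] -> [15] -> [15] -> 1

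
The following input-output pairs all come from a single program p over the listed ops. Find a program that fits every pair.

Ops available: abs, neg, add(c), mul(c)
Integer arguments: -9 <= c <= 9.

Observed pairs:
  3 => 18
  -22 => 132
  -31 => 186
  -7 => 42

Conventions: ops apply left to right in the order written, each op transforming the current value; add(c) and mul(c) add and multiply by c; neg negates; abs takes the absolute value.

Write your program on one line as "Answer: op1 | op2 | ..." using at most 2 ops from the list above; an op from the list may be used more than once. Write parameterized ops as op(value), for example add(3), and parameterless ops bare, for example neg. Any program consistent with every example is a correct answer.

abs | mul(6)

Check, running the answer program on each example:
  3 -> 3 -> 18
  -22 -> 22 -> 132
  -31 -> 31 -> 186
  -7 -> 7 -> 42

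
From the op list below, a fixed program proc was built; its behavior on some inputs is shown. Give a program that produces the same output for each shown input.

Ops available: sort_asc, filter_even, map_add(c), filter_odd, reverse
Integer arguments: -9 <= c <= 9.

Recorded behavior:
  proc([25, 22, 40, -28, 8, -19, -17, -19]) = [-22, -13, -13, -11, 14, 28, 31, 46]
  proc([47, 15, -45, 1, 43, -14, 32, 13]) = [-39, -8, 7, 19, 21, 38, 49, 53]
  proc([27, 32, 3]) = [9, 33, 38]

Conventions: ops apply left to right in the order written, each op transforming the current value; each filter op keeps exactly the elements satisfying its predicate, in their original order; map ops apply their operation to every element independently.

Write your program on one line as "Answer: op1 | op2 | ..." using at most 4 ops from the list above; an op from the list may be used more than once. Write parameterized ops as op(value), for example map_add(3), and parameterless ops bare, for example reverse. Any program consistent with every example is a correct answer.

map_add(6) | reverse | sort_asc

Check, running the answer program on each example:
  [25, 22, 40, -28, 8, -19, -17, -19] -> [31, 28, 46, -22, 14, -13, -11, -13] -> [-13, -11, -13, 14, -22, 46, 28, 31] -> [-22, -13, -13, -11, 14, 28, 31, 46]
  [47, 15, -45, 1, 43, -14, 32, 13] -> [53, 21, -39, 7, 49, -8, 38, 19] -> [19, 38, -8, 49, 7, -39, 21, 53] -> [-39, -8, 7, 19, 21, 38, 49, 53]
  [27, 32, 3] -> [33, 38, 9] -> [9, 38, 33] -> [9, 33, 38]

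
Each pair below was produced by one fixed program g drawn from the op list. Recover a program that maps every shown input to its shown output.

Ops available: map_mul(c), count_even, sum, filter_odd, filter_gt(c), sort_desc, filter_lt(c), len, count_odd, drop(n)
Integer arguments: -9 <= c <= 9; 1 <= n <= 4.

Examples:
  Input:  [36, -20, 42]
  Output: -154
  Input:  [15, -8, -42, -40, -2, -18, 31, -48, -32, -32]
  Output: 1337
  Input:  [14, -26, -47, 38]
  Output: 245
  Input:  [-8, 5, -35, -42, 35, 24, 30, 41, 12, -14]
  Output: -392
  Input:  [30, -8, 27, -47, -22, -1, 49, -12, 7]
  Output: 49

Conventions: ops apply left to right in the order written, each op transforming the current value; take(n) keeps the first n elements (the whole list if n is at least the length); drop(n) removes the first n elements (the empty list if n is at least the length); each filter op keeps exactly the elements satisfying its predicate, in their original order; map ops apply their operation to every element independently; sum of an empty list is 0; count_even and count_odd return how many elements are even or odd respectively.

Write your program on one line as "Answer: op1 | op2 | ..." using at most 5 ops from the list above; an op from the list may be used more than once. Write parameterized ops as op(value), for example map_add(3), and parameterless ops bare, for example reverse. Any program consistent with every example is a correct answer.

drop(1) | sort_desc | map_mul(-7) | sum

Check, running the answer program on each example:
  [36, -20, 42] -> [-20, 42] -> [42, -20] -> [-294, 140] -> -154
  [15, -8, -42, -40, -2, -18, 31, -48, -32, -32] -> [-8, -42, -40, -2, -18, 31, -48, -32, -32] -> [31, -2, -8, -18, -32, -32, -40, -42, -48] -> [-217, 14, 56, 126, 224, 224, 280, 294, 336] -> 1337
  [14, -26, -47, 38] -> [-26, -47, 38] -> [38, -26, -47] -> [-266, 182, 329] -> 245
  [-8, 5, -35, -42, 35, 24, 30, 41, 12, -14] -> [5, -35, -42, 35, 24, 30, 41, 12, -14] -> [41, 35, 30, 24, 12, 5, -14, -35, -42] -> [-287, -245, -210, -168, -84, -35, 98, 245, 294] -> -392
  [30, -8, 27, -47, -22, -1, 49, -12, 7] -> [-8, 27, -47, -22, -1, 49, -12, 7] -> [49, 27, 7, -1, -8, -12, -22, -47] -> [-343, -189, -49, 7, 56, 84, 154, 329] -> 49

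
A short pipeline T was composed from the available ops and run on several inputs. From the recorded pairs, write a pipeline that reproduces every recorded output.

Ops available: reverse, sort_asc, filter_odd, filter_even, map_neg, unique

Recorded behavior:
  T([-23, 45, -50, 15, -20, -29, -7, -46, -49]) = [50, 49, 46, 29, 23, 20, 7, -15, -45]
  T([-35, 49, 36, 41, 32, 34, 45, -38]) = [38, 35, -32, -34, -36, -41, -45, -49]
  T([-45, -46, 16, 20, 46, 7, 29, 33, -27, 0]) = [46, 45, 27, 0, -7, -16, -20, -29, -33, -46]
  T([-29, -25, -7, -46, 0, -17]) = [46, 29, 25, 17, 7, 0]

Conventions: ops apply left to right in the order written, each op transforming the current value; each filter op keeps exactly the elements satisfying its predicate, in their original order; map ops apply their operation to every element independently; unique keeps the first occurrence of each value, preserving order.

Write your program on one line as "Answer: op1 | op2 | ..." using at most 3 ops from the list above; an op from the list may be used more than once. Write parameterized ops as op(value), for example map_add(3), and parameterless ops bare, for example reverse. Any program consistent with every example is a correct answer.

reverse | sort_asc | map_neg

Check, running the answer program on each example:
  [-23, 45, -50, 15, -20, -29, -7, -46, -49] -> [-49, -46, -7, -29, -20, 15, -50, 45, -23] -> [-50, -49, -46, -29, -23, -20, -7, 15, 45] -> [50, 49, 46, 29, 23, 20, 7, -15, -45]
  [-35, 49, 36, 41, 32, 34, 45, -38] -> [-38, 45, 34, 32, 41, 36, 49, -35] -> [-38, -35, 32, 34, 36, 41, 45, 49] -> [38, 35, -32, -34, -36, -41, -45, -49]
  [-45, -46, 16, 20, 46, 7, 29, 33, -27, 0] -> [0, -27, 33, 29, 7, 46, 20, 16, -46, -45] -> [-46, -45, -27, 0, 7, 16, 20, 29, 33, 46] -> [46, 45, 27, 0, -7, -16, -20, -29, -33, -46]
  [-29, -25, -7, -46, 0, -17] -> [-17, 0, -46, -7, -25, -29] -> [-46, -29, -25, -17, -7, 0] -> [46, 29, 25, 17, 7, 0]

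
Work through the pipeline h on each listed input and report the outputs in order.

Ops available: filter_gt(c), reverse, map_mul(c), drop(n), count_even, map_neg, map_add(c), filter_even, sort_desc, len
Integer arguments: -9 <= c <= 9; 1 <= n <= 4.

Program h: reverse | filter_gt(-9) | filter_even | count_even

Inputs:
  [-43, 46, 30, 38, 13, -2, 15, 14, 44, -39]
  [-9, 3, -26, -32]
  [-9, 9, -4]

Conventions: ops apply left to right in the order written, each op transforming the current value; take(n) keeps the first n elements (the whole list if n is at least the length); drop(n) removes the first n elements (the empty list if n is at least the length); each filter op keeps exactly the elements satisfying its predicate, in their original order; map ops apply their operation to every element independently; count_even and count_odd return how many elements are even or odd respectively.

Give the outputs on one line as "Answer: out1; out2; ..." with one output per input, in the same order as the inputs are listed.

Execution, op by op:
  [-43, 46, 30, 38, 13, -2, 15, 14, 44, -39] -> [-39, 44, 14, 15, -2, 13, 38, 30, 46, -43] -> [44, 14, 15, -2, 13, 38, 30, 46] -> [44, 14, -2, 38, 30, 46] -> 6
  [-9, 3, -26, -32] -> [-32, -26, 3, -9] -> [3] -> [] -> 0
  [-9, 9, -4] -> [-4, 9, -9] -> [-4, 9] -> [-4] -> 1

6; 0; 1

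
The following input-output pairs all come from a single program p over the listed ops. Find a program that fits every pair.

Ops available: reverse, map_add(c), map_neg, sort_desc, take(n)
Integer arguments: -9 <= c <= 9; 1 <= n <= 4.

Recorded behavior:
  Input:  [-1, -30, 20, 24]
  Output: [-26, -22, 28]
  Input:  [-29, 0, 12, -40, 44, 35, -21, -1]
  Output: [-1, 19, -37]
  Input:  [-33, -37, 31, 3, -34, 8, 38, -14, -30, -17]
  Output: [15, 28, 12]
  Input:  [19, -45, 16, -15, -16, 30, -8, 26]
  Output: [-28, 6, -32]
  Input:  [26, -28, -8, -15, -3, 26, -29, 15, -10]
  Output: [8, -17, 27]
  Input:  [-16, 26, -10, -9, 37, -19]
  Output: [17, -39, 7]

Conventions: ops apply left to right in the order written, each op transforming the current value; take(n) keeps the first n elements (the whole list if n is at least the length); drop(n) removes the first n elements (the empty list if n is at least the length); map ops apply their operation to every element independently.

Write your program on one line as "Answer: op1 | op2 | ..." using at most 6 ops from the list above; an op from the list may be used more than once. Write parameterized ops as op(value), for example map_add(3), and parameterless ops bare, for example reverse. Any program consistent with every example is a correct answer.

map_add(4) | map_add(-2) | reverse | map_neg | take(3)

Check, running the answer program on each example:
  [-1, -30, 20, 24] -> [3, -26, 24, 28] -> [1, -28, 22, 26] -> [26, 22, -28, 1] -> [-26, -22, 28, -1] -> [-26, -22, 28]
  [-29, 0, 12, -40, 44, 35, -21, -1] -> [-25, 4, 16, -36, 48, 39, -17, 3] -> [-27, 2, 14, -38, 46, 37, -19, 1] -> [1, -19, 37, 46, -38, 14, 2, -27] -> [-1, 19, -37, -46, 38, -14, -2, 27] -> [-1, 19, -37]
  [-33, -37, 31, 3, -34, 8, 38, -14, -30, -17] -> [-29, -33, 35, 7, -30, 12, 42, -10, -26, -13] -> [-31, -35, 33, 5, -32, 10, 40, -12, -28, -15] -> [-15, -28, -12, 40, 10, -32, 5, 33, -35, -31] -> [15, 28, 12, -40, -10, 32, -5, -33, 35, 31] -> [15, 28, 12]
  [19, -45, 16, -15, -16, 30, -8, 26] -> [23, -41, 20, -11, -12, 34, -4, 30] -> [21, -43, 18, -13, -14, 32, -6, 28] -> [28, -6, 32, -14, -13, 18, -43, 21] -> [-28, 6, -32, 14, 13, -18, 43, -21] -> [-28, 6, -32]
  [26, -28, -8, -15, -3, 26, -29, 15, -10] -> [30, -24, -4, -11, 1, 30, -25, 19, -6] -> [28, -26, -6, -13, -1, 28, -27, 17, -8] -> [-8, 17, -27, 28, -1, -13, -6, -26, 28] -> [8, -17, 27, -28, 1, 13, 6, 26, -28] -> [8, -17, 27]
  [-16, 26, -10, -9, 37, -19] -> [-12, 30, -6, -5, 41, -15] -> [-14, 28, -8, -7, 39, -17] -> [-17, 39, -7, -8, 28, -14] -> [17, -39, 7, 8, -28, 14] -> [17, -39, 7]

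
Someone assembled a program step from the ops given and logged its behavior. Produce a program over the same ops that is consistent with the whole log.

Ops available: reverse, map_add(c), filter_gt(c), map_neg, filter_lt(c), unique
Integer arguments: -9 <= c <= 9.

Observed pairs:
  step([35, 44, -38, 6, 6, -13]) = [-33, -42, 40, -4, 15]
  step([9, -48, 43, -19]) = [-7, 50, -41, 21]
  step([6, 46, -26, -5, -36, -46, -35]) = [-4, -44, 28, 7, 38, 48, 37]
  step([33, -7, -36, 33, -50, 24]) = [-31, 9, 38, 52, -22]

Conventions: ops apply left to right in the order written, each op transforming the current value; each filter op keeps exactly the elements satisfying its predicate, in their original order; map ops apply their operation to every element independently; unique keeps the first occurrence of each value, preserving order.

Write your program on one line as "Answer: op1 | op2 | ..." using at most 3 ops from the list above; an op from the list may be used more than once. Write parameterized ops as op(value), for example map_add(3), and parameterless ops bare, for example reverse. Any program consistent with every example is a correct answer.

map_neg | unique | map_add(2)

Check, running the answer program on each example:
  [35, 44, -38, 6, 6, -13] -> [-35, -44, 38, -6, -6, 13] -> [-35, -44, 38, -6, 13] -> [-33, -42, 40, -4, 15]
  [9, -48, 43, -19] -> [-9, 48, -43, 19] -> [-9, 48, -43, 19] -> [-7, 50, -41, 21]
  [6, 46, -26, -5, -36, -46, -35] -> [-6, -46, 26, 5, 36, 46, 35] -> [-6, -46, 26, 5, 36, 46, 35] -> [-4, -44, 28, 7, 38, 48, 37]
  [33, -7, -36, 33, -50, 24] -> [-33, 7, 36, -33, 50, -24] -> [-33, 7, 36, 50, -24] -> [-31, 9, 38, 52, -22]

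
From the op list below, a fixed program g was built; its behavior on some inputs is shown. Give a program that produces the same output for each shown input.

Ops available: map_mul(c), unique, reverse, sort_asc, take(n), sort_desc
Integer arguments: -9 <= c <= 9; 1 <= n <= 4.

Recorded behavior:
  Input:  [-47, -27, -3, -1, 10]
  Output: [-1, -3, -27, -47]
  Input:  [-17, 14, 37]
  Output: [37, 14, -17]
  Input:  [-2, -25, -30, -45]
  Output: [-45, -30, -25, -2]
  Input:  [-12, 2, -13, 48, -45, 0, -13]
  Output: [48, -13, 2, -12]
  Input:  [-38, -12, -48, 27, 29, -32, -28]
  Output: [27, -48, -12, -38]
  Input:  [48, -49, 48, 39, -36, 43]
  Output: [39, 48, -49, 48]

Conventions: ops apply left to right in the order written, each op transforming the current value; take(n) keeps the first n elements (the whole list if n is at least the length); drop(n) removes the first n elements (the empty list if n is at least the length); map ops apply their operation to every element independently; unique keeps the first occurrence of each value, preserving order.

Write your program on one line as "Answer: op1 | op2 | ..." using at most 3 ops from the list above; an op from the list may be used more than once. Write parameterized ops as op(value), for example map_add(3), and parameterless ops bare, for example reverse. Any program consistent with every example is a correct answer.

take(4) | reverse

Check, running the answer program on each example:
  [-47, -27, -3, -1, 10] -> [-47, -27, -3, -1] -> [-1, -3, -27, -47]
  [-17, 14, 37] -> [-17, 14, 37] -> [37, 14, -17]
  [-2, -25, -30, -45] -> [-2, -25, -30, -45] -> [-45, -30, -25, -2]
  [-12, 2, -13, 48, -45, 0, -13] -> [-12, 2, -13, 48] -> [48, -13, 2, -12]
  [-38, -12, -48, 27, 29, -32, -28] -> [-38, -12, -48, 27] -> [27, -48, -12, -38]
  [48, -49, 48, 39, -36, 43] -> [48, -49, 48, 39] -> [39, 48, -49, 48]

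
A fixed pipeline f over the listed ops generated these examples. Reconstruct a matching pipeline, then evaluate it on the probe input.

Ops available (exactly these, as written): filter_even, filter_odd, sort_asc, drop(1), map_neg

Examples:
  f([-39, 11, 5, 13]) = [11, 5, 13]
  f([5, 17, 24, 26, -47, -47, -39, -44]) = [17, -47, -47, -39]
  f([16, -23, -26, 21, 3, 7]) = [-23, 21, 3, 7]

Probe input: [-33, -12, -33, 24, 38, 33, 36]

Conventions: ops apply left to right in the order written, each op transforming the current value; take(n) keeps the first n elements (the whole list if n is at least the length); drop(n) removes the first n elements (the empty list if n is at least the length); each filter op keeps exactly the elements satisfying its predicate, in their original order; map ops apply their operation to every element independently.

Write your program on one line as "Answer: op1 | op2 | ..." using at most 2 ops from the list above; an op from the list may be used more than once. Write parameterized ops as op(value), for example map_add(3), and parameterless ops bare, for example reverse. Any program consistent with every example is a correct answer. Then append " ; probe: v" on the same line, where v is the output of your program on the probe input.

drop(1) | filter_odd ; probe: [-33, 33]

Check, running the answer program on each example:
  [-39, 11, 5, 13] -> [11, 5, 13] -> [11, 5, 13]
  [5, 17, 24, 26, -47, -47, -39, -44] -> [17, 24, 26, -47, -47, -39, -44] -> [17, -47, -47, -39]
  [16, -23, -26, 21, 3, 7] -> [-23, -26, 21, 3, 7] -> [-23, 21, 3, 7]
  probe: [-33, -12, -33, 24, 38, 33, 36] -> [-12, -33, 24, 38, 33, 36] -> [-33, 33]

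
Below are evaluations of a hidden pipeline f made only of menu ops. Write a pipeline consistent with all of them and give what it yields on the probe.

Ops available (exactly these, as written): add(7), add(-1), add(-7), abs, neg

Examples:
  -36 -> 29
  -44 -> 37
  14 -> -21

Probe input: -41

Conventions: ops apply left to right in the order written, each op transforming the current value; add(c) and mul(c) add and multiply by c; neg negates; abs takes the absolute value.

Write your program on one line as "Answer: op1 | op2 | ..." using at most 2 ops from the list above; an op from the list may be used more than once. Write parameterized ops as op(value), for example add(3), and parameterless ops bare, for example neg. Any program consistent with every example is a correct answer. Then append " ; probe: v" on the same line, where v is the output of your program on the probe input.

add(7) | neg ; probe: 34

Check, running the answer program on each example:
  -36 -> -29 -> 29
  -44 -> -37 -> 37
  14 -> 21 -> -21
  probe: -41 -> -34 -> 34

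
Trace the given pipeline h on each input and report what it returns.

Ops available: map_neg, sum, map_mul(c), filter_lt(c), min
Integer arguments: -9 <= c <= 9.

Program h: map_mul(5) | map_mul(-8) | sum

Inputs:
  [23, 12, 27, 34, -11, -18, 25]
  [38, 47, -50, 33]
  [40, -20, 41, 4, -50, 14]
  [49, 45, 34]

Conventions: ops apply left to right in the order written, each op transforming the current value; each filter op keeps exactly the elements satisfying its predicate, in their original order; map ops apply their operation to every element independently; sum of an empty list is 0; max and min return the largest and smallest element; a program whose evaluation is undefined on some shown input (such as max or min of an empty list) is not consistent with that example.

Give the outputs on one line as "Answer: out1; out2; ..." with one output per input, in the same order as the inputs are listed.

-3680; -2720; -1160; -5120

Execution, op by op:
  [23, 12, 27, 34, -11, -18, 25] -> [115, 60, 135, 170, -55, -90, 125] -> [-920, -480, -1080, -1360, 440, 720, -1000] -> -3680
  [38, 47, -50, 33] -> [190, 235, -250, 165] -> [-1520, -1880, 2000, -1320] -> -2720
  [40, -20, 41, 4, -50, 14] -> [200, -100, 205, 20, -250, 70] -> [-1600, 800, -1640, -160, 2000, -560] -> -1160
  [49, 45, 34] -> [245, 225, 170] -> [-1960, -1800, -1360] -> -5120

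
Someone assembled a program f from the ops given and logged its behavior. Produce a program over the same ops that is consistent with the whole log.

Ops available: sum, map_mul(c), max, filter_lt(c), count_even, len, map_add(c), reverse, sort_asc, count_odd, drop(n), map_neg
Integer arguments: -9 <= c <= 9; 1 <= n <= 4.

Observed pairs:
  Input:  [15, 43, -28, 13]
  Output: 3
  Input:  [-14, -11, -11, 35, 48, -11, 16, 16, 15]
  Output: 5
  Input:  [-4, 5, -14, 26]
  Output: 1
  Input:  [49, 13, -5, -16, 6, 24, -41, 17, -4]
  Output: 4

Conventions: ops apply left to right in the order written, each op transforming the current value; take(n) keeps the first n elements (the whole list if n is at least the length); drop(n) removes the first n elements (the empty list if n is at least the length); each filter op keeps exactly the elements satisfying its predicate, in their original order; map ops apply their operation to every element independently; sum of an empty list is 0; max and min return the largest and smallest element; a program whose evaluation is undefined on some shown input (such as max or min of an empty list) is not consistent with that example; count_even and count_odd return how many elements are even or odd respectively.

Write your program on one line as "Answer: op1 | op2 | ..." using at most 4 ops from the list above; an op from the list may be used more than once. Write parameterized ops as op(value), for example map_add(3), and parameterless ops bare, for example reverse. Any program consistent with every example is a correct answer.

reverse | map_neg | filter_lt(-6) | len

Check, running the answer program on each example:
  [15, 43, -28, 13] -> [13, -28, 43, 15] -> [-13, 28, -43, -15] -> [-13, -43, -15] -> 3
  [-14, -11, -11, 35, 48, -11, 16, 16, 15] -> [15, 16, 16, -11, 48, 35, -11, -11, -14] -> [-15, -16, -16, 11, -48, -35, 11, 11, 14] -> [-15, -16, -16, -48, -35] -> 5
  [-4, 5, -14, 26] -> [26, -14, 5, -4] -> [-26, 14, -5, 4] -> [-26] -> 1
  [49, 13, -5, -16, 6, 24, -41, 17, -4] -> [-4, 17, -41, 24, 6, -16, -5, 13, 49] -> [4, -17, 41, -24, -6, 16, 5, -13, -49] -> [-17, -24, -13, -49] -> 4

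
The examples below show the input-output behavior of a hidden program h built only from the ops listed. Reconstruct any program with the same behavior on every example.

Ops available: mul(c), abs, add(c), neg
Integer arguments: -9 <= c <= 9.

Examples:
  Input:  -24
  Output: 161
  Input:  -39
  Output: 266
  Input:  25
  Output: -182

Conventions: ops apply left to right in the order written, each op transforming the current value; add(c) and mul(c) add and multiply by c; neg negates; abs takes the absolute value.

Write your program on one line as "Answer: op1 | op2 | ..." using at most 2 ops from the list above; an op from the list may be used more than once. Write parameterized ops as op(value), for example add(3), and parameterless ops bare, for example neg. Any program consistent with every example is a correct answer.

mul(-7) | add(-7)

Check, running the answer program on each example:
  -24 -> 168 -> 161
  -39 -> 273 -> 266
  25 -> -175 -> -182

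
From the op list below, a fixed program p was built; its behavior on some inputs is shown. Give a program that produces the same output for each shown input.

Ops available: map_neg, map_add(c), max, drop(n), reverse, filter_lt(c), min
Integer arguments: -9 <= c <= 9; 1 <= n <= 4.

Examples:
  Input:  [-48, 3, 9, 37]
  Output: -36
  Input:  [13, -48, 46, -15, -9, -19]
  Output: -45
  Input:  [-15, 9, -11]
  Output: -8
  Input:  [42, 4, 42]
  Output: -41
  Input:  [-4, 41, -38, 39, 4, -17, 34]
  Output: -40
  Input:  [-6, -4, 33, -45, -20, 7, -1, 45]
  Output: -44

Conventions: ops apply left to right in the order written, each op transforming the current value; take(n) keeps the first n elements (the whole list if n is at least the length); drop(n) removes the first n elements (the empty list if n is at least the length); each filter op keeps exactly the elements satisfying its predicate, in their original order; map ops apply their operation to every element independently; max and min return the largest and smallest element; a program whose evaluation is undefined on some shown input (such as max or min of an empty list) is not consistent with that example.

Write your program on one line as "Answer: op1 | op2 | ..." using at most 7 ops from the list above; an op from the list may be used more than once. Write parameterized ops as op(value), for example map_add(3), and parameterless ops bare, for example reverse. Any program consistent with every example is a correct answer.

reverse | map_add(-4) | map_add(3) | map_neg | reverse | min

Check, running the answer program on each example:
  [-48, 3, 9, 37] -> [37, 9, 3, -48] -> [33, 5, -1, -52] -> [36, 8, 2, -49] -> [-36, -8, -2, 49] -> [49, -2, -8, -36] -> -36
  [13, -48, 46, -15, -9, -19] -> [-19, -9, -15, 46, -48, 13] -> [-23, -13, -19, 42, -52, 9] -> [-20, -10, -16, 45, -49, 12] -> [20, 10, 16, -45, 49, -12] -> [-12, 49, -45, 16, 10, 20] -> -45
  [-15, 9, -11] -> [-11, 9, -15] -> [-15, 5, -19] -> [-12, 8, -16] -> [12, -8, 16] -> [16, -8, 12] -> -8
  [42, 4, 42] -> [42, 4, 42] -> [38, 0, 38] -> [41, 3, 41] -> [-41, -3, -41] -> [-41, -3, -41] -> -41
  [-4, 41, -38, 39, 4, -17, 34] -> [34, -17, 4, 39, -38, 41, -4] -> [30, -21, 0, 35, -42, 37, -8] -> [33, -18, 3, 38, -39, 40, -5] -> [-33, 18, -3, -38, 39, -40, 5] -> [5, -40, 39, -38, -3, 18, -33] -> -40
  [-6, -4, 33, -45, -20, 7, -1, 45] -> [45, -1, 7, -20, -45, 33, -4, -6] -> [41, -5, 3, -24, -49, 29, -8, -10] -> [44, -2, 6, -21, -46, 32, -5, -7] -> [-44, 2, -6, 21, 46, -32, 5, 7] -> [7, 5, -32, 46, 21, -6, 2, -44] -> -44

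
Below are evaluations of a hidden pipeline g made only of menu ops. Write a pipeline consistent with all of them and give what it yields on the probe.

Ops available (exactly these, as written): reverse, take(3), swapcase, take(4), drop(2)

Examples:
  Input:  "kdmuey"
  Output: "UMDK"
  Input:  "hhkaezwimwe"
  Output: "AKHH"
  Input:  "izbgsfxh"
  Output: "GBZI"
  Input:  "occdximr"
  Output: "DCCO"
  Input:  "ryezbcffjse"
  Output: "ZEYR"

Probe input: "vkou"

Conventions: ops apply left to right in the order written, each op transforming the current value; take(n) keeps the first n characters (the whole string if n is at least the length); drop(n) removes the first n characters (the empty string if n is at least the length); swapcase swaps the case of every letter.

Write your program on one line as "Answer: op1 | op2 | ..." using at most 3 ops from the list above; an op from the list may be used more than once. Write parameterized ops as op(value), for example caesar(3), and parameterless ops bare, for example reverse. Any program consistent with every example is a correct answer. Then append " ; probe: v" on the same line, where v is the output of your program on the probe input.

swapcase | take(4) | reverse ; probe: "UOKV"

Check, running the answer program on each example:
  "kdmuey" -> "KDMUEY" -> "KDMU" -> "UMDK"
  "hhkaezwimwe" -> "HHKAEZWIMWE" -> "HHKA" -> "AKHH"
  "izbgsfxh" -> "IZBGSFXH" -> "IZBG" -> "GBZI"
  "occdximr" -> "OCCDXIMR" -> "OCCD" -> "DCCO"
  "ryezbcffjse" -> "RYEZBCFFJSE" -> "RYEZ" -> "ZEYR"
  probe: "vkou" -> "VKOU" -> "VKOU" -> "UOKV"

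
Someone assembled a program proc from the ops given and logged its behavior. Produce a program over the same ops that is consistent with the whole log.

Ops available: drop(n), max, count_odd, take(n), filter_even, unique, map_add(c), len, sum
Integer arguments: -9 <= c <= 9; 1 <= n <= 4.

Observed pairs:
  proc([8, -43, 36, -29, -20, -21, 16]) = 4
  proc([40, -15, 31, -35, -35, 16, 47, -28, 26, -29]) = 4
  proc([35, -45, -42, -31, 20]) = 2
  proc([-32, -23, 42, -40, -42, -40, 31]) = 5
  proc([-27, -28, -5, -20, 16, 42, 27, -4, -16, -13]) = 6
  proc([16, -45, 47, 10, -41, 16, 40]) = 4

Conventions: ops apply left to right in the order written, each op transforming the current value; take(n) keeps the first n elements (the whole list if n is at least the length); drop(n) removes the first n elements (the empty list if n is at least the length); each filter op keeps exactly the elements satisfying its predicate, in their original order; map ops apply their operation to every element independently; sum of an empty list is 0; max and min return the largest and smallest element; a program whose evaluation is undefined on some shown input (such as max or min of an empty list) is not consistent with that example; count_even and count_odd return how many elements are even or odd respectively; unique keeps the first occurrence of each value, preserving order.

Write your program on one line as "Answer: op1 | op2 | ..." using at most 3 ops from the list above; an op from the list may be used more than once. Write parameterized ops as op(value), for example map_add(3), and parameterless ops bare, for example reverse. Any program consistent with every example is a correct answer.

filter_even | len

Check, running the answer program on each example:
  [8, -43, 36, -29, -20, -21, 16] -> [8, 36, -20, 16] -> 4
  [40, -15, 31, -35, -35, 16, 47, -28, 26, -29] -> [40, 16, -28, 26] -> 4
  [35, -45, -42, -31, 20] -> [-42, 20] -> 2
  [-32, -23, 42, -40, -42, -40, 31] -> [-32, 42, -40, -42, -40] -> 5
  [-27, -28, -5, -20, 16, 42, 27, -4, -16, -13] -> [-28, -20, 16, 42, -4, -16] -> 6
  [16, -45, 47, 10, -41, 16, 40] -> [16, 10, 16, 40] -> 4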